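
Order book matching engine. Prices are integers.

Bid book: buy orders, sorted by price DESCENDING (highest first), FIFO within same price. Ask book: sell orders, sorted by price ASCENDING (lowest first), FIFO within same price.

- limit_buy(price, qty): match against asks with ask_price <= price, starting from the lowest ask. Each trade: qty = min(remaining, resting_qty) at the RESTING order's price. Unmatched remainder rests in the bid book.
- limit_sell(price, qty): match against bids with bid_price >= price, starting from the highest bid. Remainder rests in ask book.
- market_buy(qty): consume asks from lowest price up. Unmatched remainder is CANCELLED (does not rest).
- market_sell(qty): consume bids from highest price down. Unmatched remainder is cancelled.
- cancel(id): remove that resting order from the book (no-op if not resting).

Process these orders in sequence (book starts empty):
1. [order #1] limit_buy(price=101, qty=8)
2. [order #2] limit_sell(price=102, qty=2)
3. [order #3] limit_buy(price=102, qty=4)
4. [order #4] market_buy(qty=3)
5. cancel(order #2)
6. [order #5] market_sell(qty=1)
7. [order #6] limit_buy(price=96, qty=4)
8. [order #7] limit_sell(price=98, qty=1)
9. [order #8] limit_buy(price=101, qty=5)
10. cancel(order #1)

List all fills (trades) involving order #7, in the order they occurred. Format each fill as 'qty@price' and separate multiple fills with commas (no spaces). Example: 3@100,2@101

After op 1 [order #1] limit_buy(price=101, qty=8): fills=none; bids=[#1:8@101] asks=[-]
After op 2 [order #2] limit_sell(price=102, qty=2): fills=none; bids=[#1:8@101] asks=[#2:2@102]
After op 3 [order #3] limit_buy(price=102, qty=4): fills=#3x#2:2@102; bids=[#3:2@102 #1:8@101] asks=[-]
After op 4 [order #4] market_buy(qty=3): fills=none; bids=[#3:2@102 #1:8@101] asks=[-]
After op 5 cancel(order #2): fills=none; bids=[#3:2@102 #1:8@101] asks=[-]
After op 6 [order #5] market_sell(qty=1): fills=#3x#5:1@102; bids=[#3:1@102 #1:8@101] asks=[-]
After op 7 [order #6] limit_buy(price=96, qty=4): fills=none; bids=[#3:1@102 #1:8@101 #6:4@96] asks=[-]
After op 8 [order #7] limit_sell(price=98, qty=1): fills=#3x#7:1@102; bids=[#1:8@101 #6:4@96] asks=[-]
After op 9 [order #8] limit_buy(price=101, qty=5): fills=none; bids=[#1:8@101 #8:5@101 #6:4@96] asks=[-]
After op 10 cancel(order #1): fills=none; bids=[#8:5@101 #6:4@96] asks=[-]

Answer: 1@102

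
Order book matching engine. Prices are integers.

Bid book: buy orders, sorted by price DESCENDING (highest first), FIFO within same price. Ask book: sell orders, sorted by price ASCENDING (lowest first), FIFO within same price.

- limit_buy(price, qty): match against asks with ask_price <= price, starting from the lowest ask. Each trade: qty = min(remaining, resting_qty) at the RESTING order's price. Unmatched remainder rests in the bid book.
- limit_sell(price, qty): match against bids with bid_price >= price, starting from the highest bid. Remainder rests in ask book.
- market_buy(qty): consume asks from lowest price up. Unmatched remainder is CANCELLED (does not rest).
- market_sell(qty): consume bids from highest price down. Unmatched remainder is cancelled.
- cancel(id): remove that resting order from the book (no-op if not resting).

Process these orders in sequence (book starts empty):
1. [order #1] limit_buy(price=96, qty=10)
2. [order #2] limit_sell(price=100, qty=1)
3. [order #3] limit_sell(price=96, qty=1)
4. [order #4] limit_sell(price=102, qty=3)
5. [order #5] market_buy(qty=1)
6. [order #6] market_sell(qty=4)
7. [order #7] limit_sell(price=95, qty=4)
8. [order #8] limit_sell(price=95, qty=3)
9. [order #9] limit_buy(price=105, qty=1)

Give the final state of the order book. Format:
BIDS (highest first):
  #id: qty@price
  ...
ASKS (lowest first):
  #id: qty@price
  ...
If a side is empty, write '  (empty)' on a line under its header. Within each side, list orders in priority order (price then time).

Answer: BIDS (highest first):
  (empty)
ASKS (lowest first):
  #8: 1@95
  #4: 3@102

Derivation:
After op 1 [order #1] limit_buy(price=96, qty=10): fills=none; bids=[#1:10@96] asks=[-]
After op 2 [order #2] limit_sell(price=100, qty=1): fills=none; bids=[#1:10@96] asks=[#2:1@100]
After op 3 [order #3] limit_sell(price=96, qty=1): fills=#1x#3:1@96; bids=[#1:9@96] asks=[#2:1@100]
After op 4 [order #4] limit_sell(price=102, qty=3): fills=none; bids=[#1:9@96] asks=[#2:1@100 #4:3@102]
After op 5 [order #5] market_buy(qty=1): fills=#5x#2:1@100; bids=[#1:9@96] asks=[#4:3@102]
After op 6 [order #6] market_sell(qty=4): fills=#1x#6:4@96; bids=[#1:5@96] asks=[#4:3@102]
After op 7 [order #7] limit_sell(price=95, qty=4): fills=#1x#7:4@96; bids=[#1:1@96] asks=[#4:3@102]
After op 8 [order #8] limit_sell(price=95, qty=3): fills=#1x#8:1@96; bids=[-] asks=[#8:2@95 #4:3@102]
After op 9 [order #9] limit_buy(price=105, qty=1): fills=#9x#8:1@95; bids=[-] asks=[#8:1@95 #4:3@102]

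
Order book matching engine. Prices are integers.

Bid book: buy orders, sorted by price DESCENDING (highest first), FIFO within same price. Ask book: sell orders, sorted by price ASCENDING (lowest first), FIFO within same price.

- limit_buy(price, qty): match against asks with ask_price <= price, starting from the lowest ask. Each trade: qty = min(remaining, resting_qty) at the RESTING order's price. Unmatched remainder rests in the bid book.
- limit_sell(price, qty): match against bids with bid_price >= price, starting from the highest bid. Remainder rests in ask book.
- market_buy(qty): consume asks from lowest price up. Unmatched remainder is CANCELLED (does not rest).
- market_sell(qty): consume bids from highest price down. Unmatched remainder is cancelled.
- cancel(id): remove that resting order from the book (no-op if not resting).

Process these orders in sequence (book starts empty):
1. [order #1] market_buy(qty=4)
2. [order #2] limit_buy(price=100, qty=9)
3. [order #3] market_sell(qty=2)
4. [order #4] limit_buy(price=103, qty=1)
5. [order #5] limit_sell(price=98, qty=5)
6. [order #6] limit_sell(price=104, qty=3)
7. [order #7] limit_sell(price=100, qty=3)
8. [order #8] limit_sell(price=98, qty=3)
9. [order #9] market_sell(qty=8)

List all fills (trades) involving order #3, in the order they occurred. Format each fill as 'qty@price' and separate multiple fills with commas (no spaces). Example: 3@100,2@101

After op 1 [order #1] market_buy(qty=4): fills=none; bids=[-] asks=[-]
After op 2 [order #2] limit_buy(price=100, qty=9): fills=none; bids=[#2:9@100] asks=[-]
After op 3 [order #3] market_sell(qty=2): fills=#2x#3:2@100; bids=[#2:7@100] asks=[-]
After op 4 [order #4] limit_buy(price=103, qty=1): fills=none; bids=[#4:1@103 #2:7@100] asks=[-]
After op 5 [order #5] limit_sell(price=98, qty=5): fills=#4x#5:1@103 #2x#5:4@100; bids=[#2:3@100] asks=[-]
After op 6 [order #6] limit_sell(price=104, qty=3): fills=none; bids=[#2:3@100] asks=[#6:3@104]
After op 7 [order #7] limit_sell(price=100, qty=3): fills=#2x#7:3@100; bids=[-] asks=[#6:3@104]
After op 8 [order #8] limit_sell(price=98, qty=3): fills=none; bids=[-] asks=[#8:3@98 #6:3@104]
After op 9 [order #9] market_sell(qty=8): fills=none; bids=[-] asks=[#8:3@98 #6:3@104]

Answer: 2@100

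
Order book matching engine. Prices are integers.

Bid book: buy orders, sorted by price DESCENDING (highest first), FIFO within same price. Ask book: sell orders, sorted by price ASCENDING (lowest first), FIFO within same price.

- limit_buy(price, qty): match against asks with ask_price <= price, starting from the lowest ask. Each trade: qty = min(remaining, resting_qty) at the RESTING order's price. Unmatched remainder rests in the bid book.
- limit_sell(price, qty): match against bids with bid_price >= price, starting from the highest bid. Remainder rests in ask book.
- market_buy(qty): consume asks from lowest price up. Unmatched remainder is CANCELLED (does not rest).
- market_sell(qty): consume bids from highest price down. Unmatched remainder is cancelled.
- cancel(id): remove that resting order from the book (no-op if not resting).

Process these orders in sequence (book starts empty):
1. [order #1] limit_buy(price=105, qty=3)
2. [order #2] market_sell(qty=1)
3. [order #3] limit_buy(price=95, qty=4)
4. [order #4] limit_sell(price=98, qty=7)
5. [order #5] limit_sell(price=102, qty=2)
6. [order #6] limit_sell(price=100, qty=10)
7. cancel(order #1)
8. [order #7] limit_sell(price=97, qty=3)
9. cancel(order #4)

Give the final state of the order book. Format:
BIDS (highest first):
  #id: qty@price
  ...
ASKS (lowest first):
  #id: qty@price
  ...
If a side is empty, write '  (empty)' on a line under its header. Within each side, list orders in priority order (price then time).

After op 1 [order #1] limit_buy(price=105, qty=3): fills=none; bids=[#1:3@105] asks=[-]
After op 2 [order #2] market_sell(qty=1): fills=#1x#2:1@105; bids=[#1:2@105] asks=[-]
After op 3 [order #3] limit_buy(price=95, qty=4): fills=none; bids=[#1:2@105 #3:4@95] asks=[-]
After op 4 [order #4] limit_sell(price=98, qty=7): fills=#1x#4:2@105; bids=[#3:4@95] asks=[#4:5@98]
After op 5 [order #5] limit_sell(price=102, qty=2): fills=none; bids=[#3:4@95] asks=[#4:5@98 #5:2@102]
After op 6 [order #6] limit_sell(price=100, qty=10): fills=none; bids=[#3:4@95] asks=[#4:5@98 #6:10@100 #5:2@102]
After op 7 cancel(order #1): fills=none; bids=[#3:4@95] asks=[#4:5@98 #6:10@100 #5:2@102]
After op 8 [order #7] limit_sell(price=97, qty=3): fills=none; bids=[#3:4@95] asks=[#7:3@97 #4:5@98 #6:10@100 #5:2@102]
After op 9 cancel(order #4): fills=none; bids=[#3:4@95] asks=[#7:3@97 #6:10@100 #5:2@102]

Answer: BIDS (highest first):
  #3: 4@95
ASKS (lowest first):
  #7: 3@97
  #6: 10@100
  #5: 2@102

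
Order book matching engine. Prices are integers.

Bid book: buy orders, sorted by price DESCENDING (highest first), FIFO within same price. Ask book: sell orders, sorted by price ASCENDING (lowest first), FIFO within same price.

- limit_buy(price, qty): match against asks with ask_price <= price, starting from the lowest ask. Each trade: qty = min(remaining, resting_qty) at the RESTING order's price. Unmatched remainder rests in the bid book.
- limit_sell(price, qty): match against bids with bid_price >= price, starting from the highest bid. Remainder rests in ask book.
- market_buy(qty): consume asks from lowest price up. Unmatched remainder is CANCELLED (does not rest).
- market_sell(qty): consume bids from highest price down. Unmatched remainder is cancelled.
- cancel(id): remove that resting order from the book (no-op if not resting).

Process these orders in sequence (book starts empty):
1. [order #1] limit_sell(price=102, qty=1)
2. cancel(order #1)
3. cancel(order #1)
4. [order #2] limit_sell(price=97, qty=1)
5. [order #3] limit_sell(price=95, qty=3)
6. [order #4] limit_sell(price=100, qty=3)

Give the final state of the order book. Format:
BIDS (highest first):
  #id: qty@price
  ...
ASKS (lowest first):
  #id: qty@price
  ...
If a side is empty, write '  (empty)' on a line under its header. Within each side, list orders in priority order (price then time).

After op 1 [order #1] limit_sell(price=102, qty=1): fills=none; bids=[-] asks=[#1:1@102]
After op 2 cancel(order #1): fills=none; bids=[-] asks=[-]
After op 3 cancel(order #1): fills=none; bids=[-] asks=[-]
After op 4 [order #2] limit_sell(price=97, qty=1): fills=none; bids=[-] asks=[#2:1@97]
After op 5 [order #3] limit_sell(price=95, qty=3): fills=none; bids=[-] asks=[#3:3@95 #2:1@97]
After op 6 [order #4] limit_sell(price=100, qty=3): fills=none; bids=[-] asks=[#3:3@95 #2:1@97 #4:3@100]

Answer: BIDS (highest first):
  (empty)
ASKS (lowest first):
  #3: 3@95
  #2: 1@97
  #4: 3@100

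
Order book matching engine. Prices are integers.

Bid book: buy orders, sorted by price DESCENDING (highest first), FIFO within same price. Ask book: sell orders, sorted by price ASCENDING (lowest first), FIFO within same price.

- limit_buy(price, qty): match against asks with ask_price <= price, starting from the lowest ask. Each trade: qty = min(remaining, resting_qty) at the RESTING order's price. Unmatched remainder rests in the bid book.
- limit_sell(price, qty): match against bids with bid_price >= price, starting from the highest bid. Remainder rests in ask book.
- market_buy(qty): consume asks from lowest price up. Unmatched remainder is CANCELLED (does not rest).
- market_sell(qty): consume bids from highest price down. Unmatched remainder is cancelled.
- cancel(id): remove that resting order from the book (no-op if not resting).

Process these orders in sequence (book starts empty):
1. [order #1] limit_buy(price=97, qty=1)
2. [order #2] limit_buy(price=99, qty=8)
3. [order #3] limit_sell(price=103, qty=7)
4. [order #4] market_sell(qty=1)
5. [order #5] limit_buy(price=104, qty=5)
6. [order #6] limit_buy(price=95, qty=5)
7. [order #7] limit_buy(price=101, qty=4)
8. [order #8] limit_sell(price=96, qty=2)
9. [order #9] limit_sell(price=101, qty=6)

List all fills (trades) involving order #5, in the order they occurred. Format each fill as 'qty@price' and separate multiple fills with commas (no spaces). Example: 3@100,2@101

After op 1 [order #1] limit_buy(price=97, qty=1): fills=none; bids=[#1:1@97] asks=[-]
After op 2 [order #2] limit_buy(price=99, qty=8): fills=none; bids=[#2:8@99 #1:1@97] asks=[-]
After op 3 [order #3] limit_sell(price=103, qty=7): fills=none; bids=[#2:8@99 #1:1@97] asks=[#3:7@103]
After op 4 [order #4] market_sell(qty=1): fills=#2x#4:1@99; bids=[#2:7@99 #1:1@97] asks=[#3:7@103]
After op 5 [order #5] limit_buy(price=104, qty=5): fills=#5x#3:5@103; bids=[#2:7@99 #1:1@97] asks=[#3:2@103]
After op 6 [order #6] limit_buy(price=95, qty=5): fills=none; bids=[#2:7@99 #1:1@97 #6:5@95] asks=[#3:2@103]
After op 7 [order #7] limit_buy(price=101, qty=4): fills=none; bids=[#7:4@101 #2:7@99 #1:1@97 #6:5@95] asks=[#3:2@103]
After op 8 [order #8] limit_sell(price=96, qty=2): fills=#7x#8:2@101; bids=[#7:2@101 #2:7@99 #1:1@97 #6:5@95] asks=[#3:2@103]
After op 9 [order #9] limit_sell(price=101, qty=6): fills=#7x#9:2@101; bids=[#2:7@99 #1:1@97 #6:5@95] asks=[#9:4@101 #3:2@103]

Answer: 5@103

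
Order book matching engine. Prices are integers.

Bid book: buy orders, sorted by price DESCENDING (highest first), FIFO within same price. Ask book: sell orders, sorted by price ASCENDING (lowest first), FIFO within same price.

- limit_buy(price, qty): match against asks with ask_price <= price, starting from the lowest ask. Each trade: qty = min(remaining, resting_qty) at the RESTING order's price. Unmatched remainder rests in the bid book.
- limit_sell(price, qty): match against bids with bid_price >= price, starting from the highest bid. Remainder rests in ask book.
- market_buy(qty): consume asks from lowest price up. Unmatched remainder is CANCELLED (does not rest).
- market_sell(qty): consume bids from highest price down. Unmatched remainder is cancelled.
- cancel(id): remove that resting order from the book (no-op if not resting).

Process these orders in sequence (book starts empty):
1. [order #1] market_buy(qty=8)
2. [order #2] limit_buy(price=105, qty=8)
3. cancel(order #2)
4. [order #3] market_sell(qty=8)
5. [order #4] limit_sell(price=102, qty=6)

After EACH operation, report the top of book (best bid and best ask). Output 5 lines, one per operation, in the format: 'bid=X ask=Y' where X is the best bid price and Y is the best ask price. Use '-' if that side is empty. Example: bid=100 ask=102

After op 1 [order #1] market_buy(qty=8): fills=none; bids=[-] asks=[-]
After op 2 [order #2] limit_buy(price=105, qty=8): fills=none; bids=[#2:8@105] asks=[-]
After op 3 cancel(order #2): fills=none; bids=[-] asks=[-]
After op 4 [order #3] market_sell(qty=8): fills=none; bids=[-] asks=[-]
After op 5 [order #4] limit_sell(price=102, qty=6): fills=none; bids=[-] asks=[#4:6@102]

Answer: bid=- ask=-
bid=105 ask=-
bid=- ask=-
bid=- ask=-
bid=- ask=102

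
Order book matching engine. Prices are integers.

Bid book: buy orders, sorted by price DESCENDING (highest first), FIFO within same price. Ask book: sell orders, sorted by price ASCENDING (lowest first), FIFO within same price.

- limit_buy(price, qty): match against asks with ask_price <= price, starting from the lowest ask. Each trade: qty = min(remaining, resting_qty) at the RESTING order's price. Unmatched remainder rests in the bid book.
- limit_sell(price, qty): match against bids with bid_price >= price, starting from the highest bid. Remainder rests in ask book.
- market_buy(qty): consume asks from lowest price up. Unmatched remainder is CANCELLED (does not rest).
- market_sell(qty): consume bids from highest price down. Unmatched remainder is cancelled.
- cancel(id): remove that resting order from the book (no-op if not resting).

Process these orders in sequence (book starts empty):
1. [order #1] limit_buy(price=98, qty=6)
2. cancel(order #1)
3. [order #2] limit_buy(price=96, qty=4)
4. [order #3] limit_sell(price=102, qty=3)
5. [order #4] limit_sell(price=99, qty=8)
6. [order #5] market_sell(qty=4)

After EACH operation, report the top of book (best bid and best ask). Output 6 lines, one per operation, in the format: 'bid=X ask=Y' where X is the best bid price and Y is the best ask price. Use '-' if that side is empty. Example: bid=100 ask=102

Answer: bid=98 ask=-
bid=- ask=-
bid=96 ask=-
bid=96 ask=102
bid=96 ask=99
bid=- ask=99

Derivation:
After op 1 [order #1] limit_buy(price=98, qty=6): fills=none; bids=[#1:6@98] asks=[-]
After op 2 cancel(order #1): fills=none; bids=[-] asks=[-]
After op 3 [order #2] limit_buy(price=96, qty=4): fills=none; bids=[#2:4@96] asks=[-]
After op 4 [order #3] limit_sell(price=102, qty=3): fills=none; bids=[#2:4@96] asks=[#3:3@102]
After op 5 [order #4] limit_sell(price=99, qty=8): fills=none; bids=[#2:4@96] asks=[#4:8@99 #3:3@102]
After op 6 [order #5] market_sell(qty=4): fills=#2x#5:4@96; bids=[-] asks=[#4:8@99 #3:3@102]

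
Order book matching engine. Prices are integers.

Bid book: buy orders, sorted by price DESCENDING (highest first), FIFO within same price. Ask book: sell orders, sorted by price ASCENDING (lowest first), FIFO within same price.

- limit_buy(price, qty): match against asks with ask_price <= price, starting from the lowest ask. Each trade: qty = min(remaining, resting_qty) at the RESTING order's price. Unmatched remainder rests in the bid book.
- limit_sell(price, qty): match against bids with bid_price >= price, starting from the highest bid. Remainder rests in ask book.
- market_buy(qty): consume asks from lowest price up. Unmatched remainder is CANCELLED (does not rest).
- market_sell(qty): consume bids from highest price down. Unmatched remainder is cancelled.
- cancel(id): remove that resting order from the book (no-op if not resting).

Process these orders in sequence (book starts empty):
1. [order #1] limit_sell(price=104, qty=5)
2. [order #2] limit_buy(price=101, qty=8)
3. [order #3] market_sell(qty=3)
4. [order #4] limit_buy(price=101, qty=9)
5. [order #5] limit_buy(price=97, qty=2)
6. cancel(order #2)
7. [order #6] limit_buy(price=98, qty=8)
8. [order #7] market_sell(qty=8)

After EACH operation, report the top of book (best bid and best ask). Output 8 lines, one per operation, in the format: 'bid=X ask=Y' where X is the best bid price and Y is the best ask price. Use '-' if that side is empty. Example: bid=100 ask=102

Answer: bid=- ask=104
bid=101 ask=104
bid=101 ask=104
bid=101 ask=104
bid=101 ask=104
bid=101 ask=104
bid=101 ask=104
bid=101 ask=104

Derivation:
After op 1 [order #1] limit_sell(price=104, qty=5): fills=none; bids=[-] asks=[#1:5@104]
After op 2 [order #2] limit_buy(price=101, qty=8): fills=none; bids=[#2:8@101] asks=[#1:5@104]
After op 3 [order #3] market_sell(qty=3): fills=#2x#3:3@101; bids=[#2:5@101] asks=[#1:5@104]
After op 4 [order #4] limit_buy(price=101, qty=9): fills=none; bids=[#2:5@101 #4:9@101] asks=[#1:5@104]
After op 5 [order #5] limit_buy(price=97, qty=2): fills=none; bids=[#2:5@101 #4:9@101 #5:2@97] asks=[#1:5@104]
After op 6 cancel(order #2): fills=none; bids=[#4:9@101 #5:2@97] asks=[#1:5@104]
After op 7 [order #6] limit_buy(price=98, qty=8): fills=none; bids=[#4:9@101 #6:8@98 #5:2@97] asks=[#1:5@104]
After op 8 [order #7] market_sell(qty=8): fills=#4x#7:8@101; bids=[#4:1@101 #6:8@98 #5:2@97] asks=[#1:5@104]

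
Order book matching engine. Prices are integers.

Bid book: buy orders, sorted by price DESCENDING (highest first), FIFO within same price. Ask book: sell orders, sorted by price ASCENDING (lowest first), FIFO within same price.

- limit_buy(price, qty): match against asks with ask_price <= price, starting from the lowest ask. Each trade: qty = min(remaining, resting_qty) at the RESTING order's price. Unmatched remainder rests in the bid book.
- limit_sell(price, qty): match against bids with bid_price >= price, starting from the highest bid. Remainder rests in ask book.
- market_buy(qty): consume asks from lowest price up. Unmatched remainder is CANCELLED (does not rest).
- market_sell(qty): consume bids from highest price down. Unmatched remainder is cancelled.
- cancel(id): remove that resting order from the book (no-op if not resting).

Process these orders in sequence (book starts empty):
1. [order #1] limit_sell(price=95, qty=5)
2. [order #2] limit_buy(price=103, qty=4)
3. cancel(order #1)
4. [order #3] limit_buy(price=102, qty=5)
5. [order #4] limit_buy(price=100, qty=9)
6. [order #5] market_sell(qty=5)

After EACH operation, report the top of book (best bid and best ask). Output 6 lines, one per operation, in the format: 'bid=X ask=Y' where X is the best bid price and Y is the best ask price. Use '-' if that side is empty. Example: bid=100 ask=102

After op 1 [order #1] limit_sell(price=95, qty=5): fills=none; bids=[-] asks=[#1:5@95]
After op 2 [order #2] limit_buy(price=103, qty=4): fills=#2x#1:4@95; bids=[-] asks=[#1:1@95]
After op 3 cancel(order #1): fills=none; bids=[-] asks=[-]
After op 4 [order #3] limit_buy(price=102, qty=5): fills=none; bids=[#3:5@102] asks=[-]
After op 5 [order #4] limit_buy(price=100, qty=9): fills=none; bids=[#3:5@102 #4:9@100] asks=[-]
After op 6 [order #5] market_sell(qty=5): fills=#3x#5:5@102; bids=[#4:9@100] asks=[-]

Answer: bid=- ask=95
bid=- ask=95
bid=- ask=-
bid=102 ask=-
bid=102 ask=-
bid=100 ask=-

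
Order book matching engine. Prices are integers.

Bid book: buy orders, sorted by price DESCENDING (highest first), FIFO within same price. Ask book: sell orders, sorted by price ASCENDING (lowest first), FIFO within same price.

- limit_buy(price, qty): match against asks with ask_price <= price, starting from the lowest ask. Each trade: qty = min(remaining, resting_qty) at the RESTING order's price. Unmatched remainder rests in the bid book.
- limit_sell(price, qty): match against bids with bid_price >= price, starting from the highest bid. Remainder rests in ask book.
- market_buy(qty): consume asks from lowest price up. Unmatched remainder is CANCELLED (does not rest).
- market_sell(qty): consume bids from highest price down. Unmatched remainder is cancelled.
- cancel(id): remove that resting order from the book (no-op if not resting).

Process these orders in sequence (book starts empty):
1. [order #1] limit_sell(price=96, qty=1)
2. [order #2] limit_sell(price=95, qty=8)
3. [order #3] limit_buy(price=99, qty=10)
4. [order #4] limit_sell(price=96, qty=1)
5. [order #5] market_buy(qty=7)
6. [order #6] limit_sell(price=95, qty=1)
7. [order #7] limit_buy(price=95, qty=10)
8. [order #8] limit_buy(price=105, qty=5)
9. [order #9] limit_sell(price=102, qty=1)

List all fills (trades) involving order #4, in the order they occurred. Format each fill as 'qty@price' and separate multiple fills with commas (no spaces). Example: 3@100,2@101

Answer: 1@99

Derivation:
After op 1 [order #1] limit_sell(price=96, qty=1): fills=none; bids=[-] asks=[#1:1@96]
After op 2 [order #2] limit_sell(price=95, qty=8): fills=none; bids=[-] asks=[#2:8@95 #1:1@96]
After op 3 [order #3] limit_buy(price=99, qty=10): fills=#3x#2:8@95 #3x#1:1@96; bids=[#3:1@99] asks=[-]
After op 4 [order #4] limit_sell(price=96, qty=1): fills=#3x#4:1@99; bids=[-] asks=[-]
After op 5 [order #5] market_buy(qty=7): fills=none; bids=[-] asks=[-]
After op 6 [order #6] limit_sell(price=95, qty=1): fills=none; bids=[-] asks=[#6:1@95]
After op 7 [order #7] limit_buy(price=95, qty=10): fills=#7x#6:1@95; bids=[#7:9@95] asks=[-]
After op 8 [order #8] limit_buy(price=105, qty=5): fills=none; bids=[#8:5@105 #7:9@95] asks=[-]
After op 9 [order #9] limit_sell(price=102, qty=1): fills=#8x#9:1@105; bids=[#8:4@105 #7:9@95] asks=[-]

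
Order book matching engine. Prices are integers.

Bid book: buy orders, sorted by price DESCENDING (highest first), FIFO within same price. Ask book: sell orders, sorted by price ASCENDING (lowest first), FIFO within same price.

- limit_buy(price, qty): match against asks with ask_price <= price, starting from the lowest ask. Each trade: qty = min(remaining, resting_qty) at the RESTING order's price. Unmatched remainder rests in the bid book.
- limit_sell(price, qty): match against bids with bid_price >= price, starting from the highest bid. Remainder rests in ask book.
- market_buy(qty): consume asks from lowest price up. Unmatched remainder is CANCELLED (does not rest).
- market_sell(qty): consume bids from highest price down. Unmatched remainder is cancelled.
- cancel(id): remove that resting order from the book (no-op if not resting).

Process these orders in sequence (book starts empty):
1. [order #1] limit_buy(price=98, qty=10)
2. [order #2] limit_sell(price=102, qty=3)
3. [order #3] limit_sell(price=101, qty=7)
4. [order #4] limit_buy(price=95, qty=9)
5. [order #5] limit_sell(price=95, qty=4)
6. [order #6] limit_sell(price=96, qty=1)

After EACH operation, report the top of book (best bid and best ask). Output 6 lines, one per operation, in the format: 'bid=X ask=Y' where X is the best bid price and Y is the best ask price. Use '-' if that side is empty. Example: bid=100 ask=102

After op 1 [order #1] limit_buy(price=98, qty=10): fills=none; bids=[#1:10@98] asks=[-]
After op 2 [order #2] limit_sell(price=102, qty=3): fills=none; bids=[#1:10@98] asks=[#2:3@102]
After op 3 [order #3] limit_sell(price=101, qty=7): fills=none; bids=[#1:10@98] asks=[#3:7@101 #2:3@102]
After op 4 [order #4] limit_buy(price=95, qty=9): fills=none; bids=[#1:10@98 #4:9@95] asks=[#3:7@101 #2:3@102]
After op 5 [order #5] limit_sell(price=95, qty=4): fills=#1x#5:4@98; bids=[#1:6@98 #4:9@95] asks=[#3:7@101 #2:3@102]
After op 6 [order #6] limit_sell(price=96, qty=1): fills=#1x#6:1@98; bids=[#1:5@98 #4:9@95] asks=[#3:7@101 #2:3@102]

Answer: bid=98 ask=-
bid=98 ask=102
bid=98 ask=101
bid=98 ask=101
bid=98 ask=101
bid=98 ask=101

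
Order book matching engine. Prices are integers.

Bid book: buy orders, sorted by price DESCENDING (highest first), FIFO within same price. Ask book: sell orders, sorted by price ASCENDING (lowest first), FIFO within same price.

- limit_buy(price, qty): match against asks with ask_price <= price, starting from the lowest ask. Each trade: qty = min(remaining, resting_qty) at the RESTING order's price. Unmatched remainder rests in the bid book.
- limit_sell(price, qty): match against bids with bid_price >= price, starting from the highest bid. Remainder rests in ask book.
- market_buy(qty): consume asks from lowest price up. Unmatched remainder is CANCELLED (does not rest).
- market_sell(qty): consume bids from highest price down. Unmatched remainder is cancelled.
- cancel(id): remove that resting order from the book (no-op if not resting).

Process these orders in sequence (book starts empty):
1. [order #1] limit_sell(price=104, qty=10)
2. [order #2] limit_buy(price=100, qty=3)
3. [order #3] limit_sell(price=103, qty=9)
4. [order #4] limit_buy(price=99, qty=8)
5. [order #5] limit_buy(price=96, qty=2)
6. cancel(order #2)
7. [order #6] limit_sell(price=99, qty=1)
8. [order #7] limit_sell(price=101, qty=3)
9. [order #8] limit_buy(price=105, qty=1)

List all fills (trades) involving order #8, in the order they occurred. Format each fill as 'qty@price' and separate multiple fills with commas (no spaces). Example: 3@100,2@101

After op 1 [order #1] limit_sell(price=104, qty=10): fills=none; bids=[-] asks=[#1:10@104]
After op 2 [order #2] limit_buy(price=100, qty=3): fills=none; bids=[#2:3@100] asks=[#1:10@104]
After op 3 [order #3] limit_sell(price=103, qty=9): fills=none; bids=[#2:3@100] asks=[#3:9@103 #1:10@104]
After op 4 [order #4] limit_buy(price=99, qty=8): fills=none; bids=[#2:3@100 #4:8@99] asks=[#3:9@103 #1:10@104]
After op 5 [order #5] limit_buy(price=96, qty=2): fills=none; bids=[#2:3@100 #4:8@99 #5:2@96] asks=[#3:9@103 #1:10@104]
After op 6 cancel(order #2): fills=none; bids=[#4:8@99 #5:2@96] asks=[#3:9@103 #1:10@104]
After op 7 [order #6] limit_sell(price=99, qty=1): fills=#4x#6:1@99; bids=[#4:7@99 #5:2@96] asks=[#3:9@103 #1:10@104]
After op 8 [order #7] limit_sell(price=101, qty=3): fills=none; bids=[#4:7@99 #5:2@96] asks=[#7:3@101 #3:9@103 #1:10@104]
After op 9 [order #8] limit_buy(price=105, qty=1): fills=#8x#7:1@101; bids=[#4:7@99 #5:2@96] asks=[#7:2@101 #3:9@103 #1:10@104]

Answer: 1@101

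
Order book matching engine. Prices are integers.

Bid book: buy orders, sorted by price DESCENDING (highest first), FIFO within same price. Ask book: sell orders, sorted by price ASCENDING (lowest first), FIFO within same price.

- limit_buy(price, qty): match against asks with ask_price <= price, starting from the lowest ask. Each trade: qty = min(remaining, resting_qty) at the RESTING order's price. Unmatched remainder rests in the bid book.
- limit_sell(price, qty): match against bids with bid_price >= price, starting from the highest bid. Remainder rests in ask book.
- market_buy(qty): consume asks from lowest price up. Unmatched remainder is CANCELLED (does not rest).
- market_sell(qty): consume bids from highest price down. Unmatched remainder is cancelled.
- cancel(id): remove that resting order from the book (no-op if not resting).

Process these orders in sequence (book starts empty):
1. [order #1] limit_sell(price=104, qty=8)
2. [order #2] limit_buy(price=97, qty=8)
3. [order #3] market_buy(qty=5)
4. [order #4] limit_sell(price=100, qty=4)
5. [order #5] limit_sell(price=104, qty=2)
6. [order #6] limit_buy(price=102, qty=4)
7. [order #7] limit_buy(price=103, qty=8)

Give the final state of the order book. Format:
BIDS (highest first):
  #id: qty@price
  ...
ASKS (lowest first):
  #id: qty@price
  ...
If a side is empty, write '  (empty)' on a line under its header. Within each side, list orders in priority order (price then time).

After op 1 [order #1] limit_sell(price=104, qty=8): fills=none; bids=[-] asks=[#1:8@104]
After op 2 [order #2] limit_buy(price=97, qty=8): fills=none; bids=[#2:8@97] asks=[#1:8@104]
After op 3 [order #3] market_buy(qty=5): fills=#3x#1:5@104; bids=[#2:8@97] asks=[#1:3@104]
After op 4 [order #4] limit_sell(price=100, qty=4): fills=none; bids=[#2:8@97] asks=[#4:4@100 #1:3@104]
After op 5 [order #5] limit_sell(price=104, qty=2): fills=none; bids=[#2:8@97] asks=[#4:4@100 #1:3@104 #5:2@104]
After op 6 [order #6] limit_buy(price=102, qty=4): fills=#6x#4:4@100; bids=[#2:8@97] asks=[#1:3@104 #5:2@104]
After op 7 [order #7] limit_buy(price=103, qty=8): fills=none; bids=[#7:8@103 #2:8@97] asks=[#1:3@104 #5:2@104]

Answer: BIDS (highest first):
  #7: 8@103
  #2: 8@97
ASKS (lowest first):
  #1: 3@104
  #5: 2@104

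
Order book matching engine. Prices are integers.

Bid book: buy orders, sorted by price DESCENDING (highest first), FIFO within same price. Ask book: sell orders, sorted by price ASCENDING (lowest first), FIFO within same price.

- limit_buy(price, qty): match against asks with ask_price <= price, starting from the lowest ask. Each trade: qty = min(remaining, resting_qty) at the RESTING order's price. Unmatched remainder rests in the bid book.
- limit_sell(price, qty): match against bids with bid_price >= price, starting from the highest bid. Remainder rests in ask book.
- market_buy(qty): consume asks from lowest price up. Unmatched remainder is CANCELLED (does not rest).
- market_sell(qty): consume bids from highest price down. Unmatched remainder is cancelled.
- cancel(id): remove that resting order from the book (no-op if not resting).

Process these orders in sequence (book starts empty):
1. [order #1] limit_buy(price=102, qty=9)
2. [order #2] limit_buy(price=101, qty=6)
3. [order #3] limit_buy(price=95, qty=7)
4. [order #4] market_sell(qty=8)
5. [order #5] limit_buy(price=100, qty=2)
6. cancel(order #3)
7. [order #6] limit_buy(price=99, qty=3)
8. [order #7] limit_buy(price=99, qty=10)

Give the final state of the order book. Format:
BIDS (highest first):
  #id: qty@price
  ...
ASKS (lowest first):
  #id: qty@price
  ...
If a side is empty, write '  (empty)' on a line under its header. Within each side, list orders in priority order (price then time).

Answer: BIDS (highest first):
  #1: 1@102
  #2: 6@101
  #5: 2@100
  #6: 3@99
  #7: 10@99
ASKS (lowest first):
  (empty)

Derivation:
After op 1 [order #1] limit_buy(price=102, qty=9): fills=none; bids=[#1:9@102] asks=[-]
After op 2 [order #2] limit_buy(price=101, qty=6): fills=none; bids=[#1:9@102 #2:6@101] asks=[-]
After op 3 [order #3] limit_buy(price=95, qty=7): fills=none; bids=[#1:9@102 #2:6@101 #3:7@95] asks=[-]
After op 4 [order #4] market_sell(qty=8): fills=#1x#4:8@102; bids=[#1:1@102 #2:6@101 #3:7@95] asks=[-]
After op 5 [order #5] limit_buy(price=100, qty=2): fills=none; bids=[#1:1@102 #2:6@101 #5:2@100 #3:7@95] asks=[-]
After op 6 cancel(order #3): fills=none; bids=[#1:1@102 #2:6@101 #5:2@100] asks=[-]
After op 7 [order #6] limit_buy(price=99, qty=3): fills=none; bids=[#1:1@102 #2:6@101 #5:2@100 #6:3@99] asks=[-]
After op 8 [order #7] limit_buy(price=99, qty=10): fills=none; bids=[#1:1@102 #2:6@101 #5:2@100 #6:3@99 #7:10@99] asks=[-]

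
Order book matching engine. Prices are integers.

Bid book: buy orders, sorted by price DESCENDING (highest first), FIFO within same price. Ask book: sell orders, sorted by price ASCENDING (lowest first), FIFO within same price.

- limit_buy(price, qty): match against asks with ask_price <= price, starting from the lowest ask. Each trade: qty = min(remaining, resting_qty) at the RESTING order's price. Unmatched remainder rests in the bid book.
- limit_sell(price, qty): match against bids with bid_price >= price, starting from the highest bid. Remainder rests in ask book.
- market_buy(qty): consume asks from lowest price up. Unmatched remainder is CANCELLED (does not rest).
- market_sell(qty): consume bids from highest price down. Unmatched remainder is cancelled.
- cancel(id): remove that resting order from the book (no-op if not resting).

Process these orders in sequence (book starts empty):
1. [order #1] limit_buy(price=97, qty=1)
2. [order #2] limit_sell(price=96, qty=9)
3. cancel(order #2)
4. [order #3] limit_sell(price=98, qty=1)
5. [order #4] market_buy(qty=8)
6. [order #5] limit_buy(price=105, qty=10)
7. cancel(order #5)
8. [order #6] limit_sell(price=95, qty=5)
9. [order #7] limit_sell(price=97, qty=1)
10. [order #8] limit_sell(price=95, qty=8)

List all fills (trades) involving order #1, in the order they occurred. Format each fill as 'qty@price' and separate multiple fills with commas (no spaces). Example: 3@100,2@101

Answer: 1@97

Derivation:
After op 1 [order #1] limit_buy(price=97, qty=1): fills=none; bids=[#1:1@97] asks=[-]
After op 2 [order #2] limit_sell(price=96, qty=9): fills=#1x#2:1@97; bids=[-] asks=[#2:8@96]
After op 3 cancel(order #2): fills=none; bids=[-] asks=[-]
After op 4 [order #3] limit_sell(price=98, qty=1): fills=none; bids=[-] asks=[#3:1@98]
After op 5 [order #4] market_buy(qty=8): fills=#4x#3:1@98; bids=[-] asks=[-]
After op 6 [order #5] limit_buy(price=105, qty=10): fills=none; bids=[#5:10@105] asks=[-]
After op 7 cancel(order #5): fills=none; bids=[-] asks=[-]
After op 8 [order #6] limit_sell(price=95, qty=5): fills=none; bids=[-] asks=[#6:5@95]
After op 9 [order #7] limit_sell(price=97, qty=1): fills=none; bids=[-] asks=[#6:5@95 #7:1@97]
After op 10 [order #8] limit_sell(price=95, qty=8): fills=none; bids=[-] asks=[#6:5@95 #8:8@95 #7:1@97]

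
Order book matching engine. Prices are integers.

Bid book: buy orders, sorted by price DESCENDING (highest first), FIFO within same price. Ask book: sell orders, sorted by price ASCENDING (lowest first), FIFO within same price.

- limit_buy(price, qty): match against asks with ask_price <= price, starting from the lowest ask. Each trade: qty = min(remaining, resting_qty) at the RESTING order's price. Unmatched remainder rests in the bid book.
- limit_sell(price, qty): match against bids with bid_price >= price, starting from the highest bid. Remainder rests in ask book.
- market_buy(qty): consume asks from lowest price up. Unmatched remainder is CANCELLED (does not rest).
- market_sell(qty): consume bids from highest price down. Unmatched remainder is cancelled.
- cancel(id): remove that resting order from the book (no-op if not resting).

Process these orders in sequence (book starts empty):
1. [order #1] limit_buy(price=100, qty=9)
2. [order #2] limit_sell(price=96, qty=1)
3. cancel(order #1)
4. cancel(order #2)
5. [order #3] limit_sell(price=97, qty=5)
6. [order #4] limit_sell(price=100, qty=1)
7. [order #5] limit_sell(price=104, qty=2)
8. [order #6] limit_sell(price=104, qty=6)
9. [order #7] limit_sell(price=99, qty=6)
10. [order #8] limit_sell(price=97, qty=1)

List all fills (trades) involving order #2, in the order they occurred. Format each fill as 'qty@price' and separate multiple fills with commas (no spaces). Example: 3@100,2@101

After op 1 [order #1] limit_buy(price=100, qty=9): fills=none; bids=[#1:9@100] asks=[-]
After op 2 [order #2] limit_sell(price=96, qty=1): fills=#1x#2:1@100; bids=[#1:8@100] asks=[-]
After op 3 cancel(order #1): fills=none; bids=[-] asks=[-]
After op 4 cancel(order #2): fills=none; bids=[-] asks=[-]
After op 5 [order #3] limit_sell(price=97, qty=5): fills=none; bids=[-] asks=[#3:5@97]
After op 6 [order #4] limit_sell(price=100, qty=1): fills=none; bids=[-] asks=[#3:5@97 #4:1@100]
After op 7 [order #5] limit_sell(price=104, qty=2): fills=none; bids=[-] asks=[#3:5@97 #4:1@100 #5:2@104]
After op 8 [order #6] limit_sell(price=104, qty=6): fills=none; bids=[-] asks=[#3:5@97 #4:1@100 #5:2@104 #6:6@104]
After op 9 [order #7] limit_sell(price=99, qty=6): fills=none; bids=[-] asks=[#3:5@97 #7:6@99 #4:1@100 #5:2@104 #6:6@104]
After op 10 [order #8] limit_sell(price=97, qty=1): fills=none; bids=[-] asks=[#3:5@97 #8:1@97 #7:6@99 #4:1@100 #5:2@104 #6:6@104]

Answer: 1@100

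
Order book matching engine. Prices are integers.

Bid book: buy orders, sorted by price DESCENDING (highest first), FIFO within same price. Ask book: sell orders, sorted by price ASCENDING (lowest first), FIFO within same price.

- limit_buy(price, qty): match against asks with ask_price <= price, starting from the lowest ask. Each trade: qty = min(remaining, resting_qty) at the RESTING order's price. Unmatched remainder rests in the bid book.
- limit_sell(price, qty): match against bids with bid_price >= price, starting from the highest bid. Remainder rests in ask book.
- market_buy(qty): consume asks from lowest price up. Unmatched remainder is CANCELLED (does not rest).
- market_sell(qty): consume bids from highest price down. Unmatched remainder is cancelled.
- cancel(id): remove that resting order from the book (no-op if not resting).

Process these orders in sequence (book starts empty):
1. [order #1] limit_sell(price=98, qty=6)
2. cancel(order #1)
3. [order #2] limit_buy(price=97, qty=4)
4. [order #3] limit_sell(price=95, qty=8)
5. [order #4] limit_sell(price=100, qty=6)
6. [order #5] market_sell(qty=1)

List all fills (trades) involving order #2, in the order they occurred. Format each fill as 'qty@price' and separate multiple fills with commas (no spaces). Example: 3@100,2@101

After op 1 [order #1] limit_sell(price=98, qty=6): fills=none; bids=[-] asks=[#1:6@98]
After op 2 cancel(order #1): fills=none; bids=[-] asks=[-]
After op 3 [order #2] limit_buy(price=97, qty=4): fills=none; bids=[#2:4@97] asks=[-]
After op 4 [order #3] limit_sell(price=95, qty=8): fills=#2x#3:4@97; bids=[-] asks=[#3:4@95]
After op 5 [order #4] limit_sell(price=100, qty=6): fills=none; bids=[-] asks=[#3:4@95 #4:6@100]
After op 6 [order #5] market_sell(qty=1): fills=none; bids=[-] asks=[#3:4@95 #4:6@100]

Answer: 4@97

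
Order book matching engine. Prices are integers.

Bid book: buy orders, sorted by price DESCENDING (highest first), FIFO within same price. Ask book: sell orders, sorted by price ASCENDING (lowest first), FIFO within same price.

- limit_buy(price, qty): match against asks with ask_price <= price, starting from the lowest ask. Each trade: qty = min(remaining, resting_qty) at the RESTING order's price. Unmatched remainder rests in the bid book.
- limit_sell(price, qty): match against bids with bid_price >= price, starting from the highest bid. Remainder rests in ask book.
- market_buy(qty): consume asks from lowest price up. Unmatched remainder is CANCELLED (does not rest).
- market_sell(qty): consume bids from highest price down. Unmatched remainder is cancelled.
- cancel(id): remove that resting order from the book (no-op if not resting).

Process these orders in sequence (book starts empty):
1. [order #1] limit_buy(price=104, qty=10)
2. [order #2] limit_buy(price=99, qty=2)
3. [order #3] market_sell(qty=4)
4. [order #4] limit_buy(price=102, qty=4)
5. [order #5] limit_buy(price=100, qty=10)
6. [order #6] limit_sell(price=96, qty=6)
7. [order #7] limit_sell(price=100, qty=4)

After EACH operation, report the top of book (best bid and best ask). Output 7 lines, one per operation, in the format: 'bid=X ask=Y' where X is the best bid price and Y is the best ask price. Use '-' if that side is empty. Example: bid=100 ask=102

After op 1 [order #1] limit_buy(price=104, qty=10): fills=none; bids=[#1:10@104] asks=[-]
After op 2 [order #2] limit_buy(price=99, qty=2): fills=none; bids=[#1:10@104 #2:2@99] asks=[-]
After op 3 [order #3] market_sell(qty=4): fills=#1x#3:4@104; bids=[#1:6@104 #2:2@99] asks=[-]
After op 4 [order #4] limit_buy(price=102, qty=4): fills=none; bids=[#1:6@104 #4:4@102 #2:2@99] asks=[-]
After op 5 [order #5] limit_buy(price=100, qty=10): fills=none; bids=[#1:6@104 #4:4@102 #5:10@100 #2:2@99] asks=[-]
After op 6 [order #6] limit_sell(price=96, qty=6): fills=#1x#6:6@104; bids=[#4:4@102 #5:10@100 #2:2@99] asks=[-]
After op 7 [order #7] limit_sell(price=100, qty=4): fills=#4x#7:4@102; bids=[#5:10@100 #2:2@99] asks=[-]

Answer: bid=104 ask=-
bid=104 ask=-
bid=104 ask=-
bid=104 ask=-
bid=104 ask=-
bid=102 ask=-
bid=100 ask=-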